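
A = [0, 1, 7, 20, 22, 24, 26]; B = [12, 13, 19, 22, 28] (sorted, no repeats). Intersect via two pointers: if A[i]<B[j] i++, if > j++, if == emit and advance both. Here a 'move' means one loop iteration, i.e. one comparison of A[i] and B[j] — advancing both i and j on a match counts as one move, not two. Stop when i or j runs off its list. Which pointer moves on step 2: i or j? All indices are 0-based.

i

[i=0,j=0] 0<12 → i++
[i=1,j=0] 1<12 → i++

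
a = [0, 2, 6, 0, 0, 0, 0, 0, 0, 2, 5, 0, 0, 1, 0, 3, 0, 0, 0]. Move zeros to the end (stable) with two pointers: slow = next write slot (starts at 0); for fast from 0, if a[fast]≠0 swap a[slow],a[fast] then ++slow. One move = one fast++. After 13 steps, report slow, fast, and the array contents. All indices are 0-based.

slow=4, fast=13, a=[2, 6, 2, 5, 0, 0, 0, 0, 0, 0, 0, 0, 0, 1, 0, 3, 0, 0, 0]

(s=0,f=0) a[fast]=0 → fast++
(s=0,f=1) a[fast]=2≠0 swap→a[0]=2 → slow++,fast++
(s=1,f=2) a[fast]=6≠0 swap→a[1]=6 → slow++,fast++
(s=2,f=3) a[fast]=0 → fast++
(s=2,f=4) a[fast]=0 → fast++
(s=2,f=5) a[fast]=0 → fast++
(s=2,f=6) a[fast]=0 → fast++
(s=2,f=7) a[fast]=0 → fast++
(s=2,f=8) a[fast]=0 → fast++
(s=2,f=9) a[fast]=2≠0 swap→a[2]=2 → slow++,fast++
(s=3,f=10) a[fast]=5≠0 swap→a[3]=5 → slow++,fast++
(s=4,f=11) a[fast]=0 → fast++
(s=4,f=12) a[fast]=0 → fast++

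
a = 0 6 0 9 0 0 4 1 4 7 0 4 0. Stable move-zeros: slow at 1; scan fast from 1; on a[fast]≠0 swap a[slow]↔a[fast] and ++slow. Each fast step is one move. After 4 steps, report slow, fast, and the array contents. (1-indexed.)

slow=3, fast=5, a=[6, 9, 0, 0, 0, 0, 4, 1, 4, 7, 0, 4, 0]

(s=1,f=1) a[fast]=0 → fast++
(s=1,f=2) a[fast]=6≠0 swap→a[1]=6 → slow++,fast++
(s=2,f=3) a[fast]=0 → fast++
(s=2,f=4) a[fast]=9≠0 swap→a[2]=9 → slow++,fast++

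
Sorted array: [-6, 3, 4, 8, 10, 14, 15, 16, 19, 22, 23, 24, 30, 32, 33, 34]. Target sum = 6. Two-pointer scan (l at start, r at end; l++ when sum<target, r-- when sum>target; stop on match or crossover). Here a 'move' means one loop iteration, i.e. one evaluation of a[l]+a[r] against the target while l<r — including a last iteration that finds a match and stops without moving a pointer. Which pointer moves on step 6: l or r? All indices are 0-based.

r

[0,15] -6+34=28 >6 → r--
[0,14] -6+33=27 >6 → r--
[0,13] -6+32=26 >6 → r--
[0,12] -6+30=24 >6 → r--
[0,11] -6+24=18 >6 → r--
[0,10] -6+23=17 >6 → r--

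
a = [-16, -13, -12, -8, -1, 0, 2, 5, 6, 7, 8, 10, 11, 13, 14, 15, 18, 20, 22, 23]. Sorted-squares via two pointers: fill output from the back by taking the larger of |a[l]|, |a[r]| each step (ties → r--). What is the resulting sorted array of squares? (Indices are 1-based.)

[1,20] |-16|<=|23| out[20]=529 → r--
[1,19] |-16|<=|22| out[19]=484 → r--
[1,18] |-16|<=|20| out[18]=400 → r--
[1,17] |-16|<=|18| out[17]=324 → r--
[1,16] |-16|>|15| out[16]=256 → l++
[2,16] |-13|<=|15| out[15]=225 → r--
[2,15] |-13|<=|14| out[14]=196 → r--
[2,14] |-13|<=|13| out[13]=169 → r--
[2,13] |-13|>|11| out[12]=169 → l++
[3,13] |-12|>|11| out[11]=144 → l++
[4,13] |-8|<=|11| out[10]=121 → r--
[4,12] |-8|<=|10| out[9]=100 → r--
[4,11] |-8|<=|8| out[8]=64 → r--
[4,10] |-8|>|7| out[7]=64 → l++
[5,10] |-1|<=|7| out[6]=49 → r--
[5,9] |-1|<=|6| out[5]=36 → r--
[5,8] |-1|<=|5| out[4]=25 → r--
[5,7] |-1|<=|2| out[3]=4 → r--
[5,6] |-1|>|0| out[2]=1 → l++
[6,6] |0|<=|0| out[1]=0 → r--

[0, 1, 4, 25, 36, 49, 64, 64, 100, 121, 144, 169, 169, 196, 225, 256, 324, 400, 484, 529]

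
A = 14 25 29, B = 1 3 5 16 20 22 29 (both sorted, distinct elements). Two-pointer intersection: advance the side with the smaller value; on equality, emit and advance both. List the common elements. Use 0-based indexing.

i=0 j=0: 14>1, j++
i=0 j=1: 14>3, j++
i=0 j=2: 14>5, j++
i=0 j=3: 14<16, i++
i=1 j=3: 25>16, j++
i=1 j=4: 25>20, j++
i=1 j=5: 25>22, j++
i=1 j=6: 25<29, i++
i=2 j=6: 29==29 emit, i++,j++

intersection = [29]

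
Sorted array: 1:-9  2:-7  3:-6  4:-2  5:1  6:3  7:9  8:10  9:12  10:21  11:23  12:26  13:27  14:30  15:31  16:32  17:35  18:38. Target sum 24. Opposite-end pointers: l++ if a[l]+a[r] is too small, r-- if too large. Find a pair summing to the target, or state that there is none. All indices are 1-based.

[1,18] -9+38=29 >24 → r--
[1,17] -9+35=26 >24 → r--
[1,16] -9+32=23 <24 → l++
[2,16] -7+32=25 >24 → r--
[2,15] -7+31=24 → found

(-7, 31)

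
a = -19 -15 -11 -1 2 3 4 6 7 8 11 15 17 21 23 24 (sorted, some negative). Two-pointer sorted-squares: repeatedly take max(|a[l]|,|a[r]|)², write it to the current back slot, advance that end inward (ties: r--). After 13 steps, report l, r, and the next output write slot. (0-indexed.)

l=3, r=5, next write slot=2

[0,15] |-19|<=|24| out[15]=576 → r--
[0,14] |-19|<=|23| out[14]=529 → r--
[0,13] |-19|<=|21| out[13]=441 → r--
[0,12] |-19|>|17| out[12]=361 → l++
[1,12] |-15|<=|17| out[11]=289 → r--
[1,11] |-15|<=|15| out[10]=225 → r--
[1,10] |-15|>|11| out[9]=225 → l++
[2,10] |-11|<=|11| out[8]=121 → r--
[2,9] |-11|>|8| out[7]=121 → l++
[3,9] |-1|<=|8| out[6]=64 → r--
[3,8] |-1|<=|7| out[5]=49 → r--
[3,7] |-1|<=|6| out[4]=36 → r--
[3,6] |-1|<=|4| out[3]=16 → r--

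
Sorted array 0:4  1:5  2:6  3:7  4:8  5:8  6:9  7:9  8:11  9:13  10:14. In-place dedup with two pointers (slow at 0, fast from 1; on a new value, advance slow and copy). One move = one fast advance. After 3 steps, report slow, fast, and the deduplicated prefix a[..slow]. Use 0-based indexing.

slow=3, fast=4, prefix=[4, 5, 6, 7]

(s=0,f=1) a[fast]=5≠a[slow]=4 write a[1]=5 → slow++,fast++
(s=1,f=2) a[fast]=6≠a[slow]=5 write a[2]=6 → slow++,fast++
(s=2,f=3) a[fast]=7≠a[slow]=6 write a[3]=7 → slow++,fast++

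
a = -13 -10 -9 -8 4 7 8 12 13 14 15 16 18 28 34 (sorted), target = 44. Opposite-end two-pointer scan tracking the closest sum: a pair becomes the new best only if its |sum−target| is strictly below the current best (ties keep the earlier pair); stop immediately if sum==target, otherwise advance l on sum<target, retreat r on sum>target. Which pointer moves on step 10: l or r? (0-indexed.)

l

l=0 r=14: -13+34=21 d=23 *, l++
l=1 r=14: -10+34=24 d=20 *, l++
l=2 r=14: -9+34=25 d=19 *, l++
l=3 r=14: -8+34=26 d=18 *, l++
l=4 r=14: 4+34=38 d=6 *, l++
l=5 r=14: 7+34=41 d=3 *, l++
l=6 r=14: 8+34=42 d=2 *, l++
l=7 r=14: 12+34=46 d=2, r--
l=7 r=13: 12+28=40 d=4, l++
l=8 r=13: 13+28=41 d=3, l++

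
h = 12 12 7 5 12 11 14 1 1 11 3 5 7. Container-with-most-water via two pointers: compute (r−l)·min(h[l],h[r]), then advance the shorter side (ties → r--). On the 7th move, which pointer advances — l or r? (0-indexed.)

l

l=0 r=12: min(12,7)*12=84 best=84 *, r--
l=0 r=11: min(12,5)*11=55 best=84, r--
l=0 r=10: min(12,3)*10=30 best=84, r--
l=0 r=9: min(12,11)*9=99 best=99 *, r--
l=0 r=8: min(12,1)*8=8 best=99, r--
l=0 r=7: min(12,1)*7=7 best=99, r--
l=0 r=6: min(12,14)*6=72 best=99, l++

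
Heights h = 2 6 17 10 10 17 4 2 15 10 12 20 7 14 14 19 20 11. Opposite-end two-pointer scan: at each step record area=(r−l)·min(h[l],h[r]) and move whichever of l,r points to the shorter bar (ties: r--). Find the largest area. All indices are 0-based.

[0,17] min(2,11)*17=34 best=34 * → l++
[1,17] min(6,11)*16=96 best=96 * → l++
[2,17] min(17,11)*15=165 best=165 * → r--
[2,16] min(17,20)*14=238 best=238 * → l++
[3,16] min(10,20)*13=130 best=238 → l++
[4,16] min(10,20)*12=120 best=238 → l++
[5,16] min(17,20)*11=187 best=238 → l++
[6,16] min(4,20)*10=40 best=238 → l++
[7,16] min(2,20)*9=18 best=238 → l++
[8,16] min(15,20)*8=120 best=238 → l++
[9,16] min(10,20)*7=70 best=238 → l++
[10,16] min(12,20)*6=72 best=238 → l++
[11,16] min(20,20)*5=100 best=238 → r--
[11,15] min(20,19)*4=76 best=238 → r--
[11,14] min(20,14)*3=42 best=238 → r--
[11,13] min(20,14)*2=28 best=238 → r--
[11,12] min(20,7)*1=7 best=238 → r--

max area = 238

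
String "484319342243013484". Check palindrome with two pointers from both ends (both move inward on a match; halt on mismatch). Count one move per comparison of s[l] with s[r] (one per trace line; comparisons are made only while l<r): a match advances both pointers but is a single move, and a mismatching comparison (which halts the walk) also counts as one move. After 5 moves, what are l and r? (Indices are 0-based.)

l=5, r=12

[0,17] '4'=='4' → l++,r--
[1,16] '8'=='8' → l++,r--
[2,15] '4'=='4' → l++,r--
[3,14] '3'=='3' → l++,r--
[4,13] '1'=='1' → l++,r--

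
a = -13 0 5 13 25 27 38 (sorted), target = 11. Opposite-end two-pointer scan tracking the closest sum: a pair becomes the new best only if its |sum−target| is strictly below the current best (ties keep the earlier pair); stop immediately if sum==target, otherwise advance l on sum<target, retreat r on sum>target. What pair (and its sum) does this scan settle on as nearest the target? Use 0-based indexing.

[0,6] -13+38=25 d=14 * → r--
[0,5] -13+27=14 d=3 * → r--
[0,4] -13+25=12 d=1 * → r--
[0,3] -13+13=0 d=11 → l++
[1,3] 0+13=13 d=2 → r--
[1,2] 0+5=5 d=6 → l++

pair (-13, 25) with sum 12 (|Δ|=1)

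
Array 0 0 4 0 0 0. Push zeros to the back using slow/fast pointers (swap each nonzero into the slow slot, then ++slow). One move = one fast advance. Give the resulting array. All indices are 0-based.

[4, 0, 0, 0, 0, 0]

(s=0,f=0) a[fast]=0 → fast++
(s=0,f=1) a[fast]=0 → fast++
(s=0,f=2) a[fast]=4≠0 swap→a[0]=4 → slow++,fast++
(s=1,f=3) a[fast]=0 → fast++
(s=1,f=4) a[fast]=0 → fast++
(s=1,f=5) a[fast]=0 → fast++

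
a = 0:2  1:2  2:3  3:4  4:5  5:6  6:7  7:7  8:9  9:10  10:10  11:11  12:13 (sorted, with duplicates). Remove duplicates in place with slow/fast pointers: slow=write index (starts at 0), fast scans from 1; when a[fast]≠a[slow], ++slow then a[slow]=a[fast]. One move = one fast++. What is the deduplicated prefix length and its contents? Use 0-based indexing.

length 10; prefix = [2, 3, 4, 5, 6, 7, 9, 10, 11, 13]

slow=0 fast=1: a[fast]=2=a[slow] dup, fast++
slow=0 fast=2: a[fast]=3≠a[slow]=2 write a[1]=3, slow++,fast++
slow=1 fast=3: a[fast]=4≠a[slow]=3 write a[2]=4, slow++,fast++
slow=2 fast=4: a[fast]=5≠a[slow]=4 write a[3]=5, slow++,fast++
slow=3 fast=5: a[fast]=6≠a[slow]=5 write a[4]=6, slow++,fast++
slow=4 fast=6: a[fast]=7≠a[slow]=6 write a[5]=7, slow++,fast++
slow=5 fast=7: a[fast]=7=a[slow] dup, fast++
slow=5 fast=8: a[fast]=9≠a[slow]=7 write a[6]=9, slow++,fast++
slow=6 fast=9: a[fast]=10≠a[slow]=9 write a[7]=10, slow++,fast++
slow=7 fast=10: a[fast]=10=a[slow] dup, fast++
slow=7 fast=11: a[fast]=11≠a[slow]=10 write a[8]=11, slow++,fast++
slow=8 fast=12: a[fast]=13≠a[slow]=11 write a[9]=13, slow++,fast++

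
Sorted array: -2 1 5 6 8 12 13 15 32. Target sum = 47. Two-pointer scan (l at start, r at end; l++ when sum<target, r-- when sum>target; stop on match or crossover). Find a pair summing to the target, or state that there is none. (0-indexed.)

l=0 r=8: -2+32=30 <47, l++
l=1 r=8: 1+32=33 <47, l++
l=2 r=8: 5+32=37 <47, l++
l=3 r=8: 6+32=38 <47, l++
l=4 r=8: 8+32=40 <47, l++
l=5 r=8: 12+32=44 <47, l++
l=6 r=8: 13+32=45 <47, l++
l=7 r=8: 15+32=47, found

(15, 32)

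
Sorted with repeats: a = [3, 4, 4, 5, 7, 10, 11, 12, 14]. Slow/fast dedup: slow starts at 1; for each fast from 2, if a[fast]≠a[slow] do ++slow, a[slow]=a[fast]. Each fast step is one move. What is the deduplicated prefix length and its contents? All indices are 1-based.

length 8; prefix = [3, 4, 5, 7, 10, 11, 12, 14]

slow=1 fast=2: a[fast]=4≠a[slow]=3 write a[2]=4, slow++,fast++
slow=2 fast=3: a[fast]=4=a[slow] dup, fast++
slow=2 fast=4: a[fast]=5≠a[slow]=4 write a[3]=5, slow++,fast++
slow=3 fast=5: a[fast]=7≠a[slow]=5 write a[4]=7, slow++,fast++
slow=4 fast=6: a[fast]=10≠a[slow]=7 write a[5]=10, slow++,fast++
slow=5 fast=7: a[fast]=11≠a[slow]=10 write a[6]=11, slow++,fast++
slow=6 fast=8: a[fast]=12≠a[slow]=11 write a[7]=12, slow++,fast++
slow=7 fast=9: a[fast]=14≠a[slow]=12 write a[8]=14, slow++,fast++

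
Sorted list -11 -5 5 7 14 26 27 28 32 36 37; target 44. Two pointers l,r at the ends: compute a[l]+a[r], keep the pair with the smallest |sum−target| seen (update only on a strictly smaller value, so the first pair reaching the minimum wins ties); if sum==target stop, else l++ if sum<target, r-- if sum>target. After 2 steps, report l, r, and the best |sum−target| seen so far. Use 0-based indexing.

[0,10] -11+37=26 d=18 * → l++
[1,10] -5+37=32 d=12 * → l++

l=2, r=10, best |Δ|=12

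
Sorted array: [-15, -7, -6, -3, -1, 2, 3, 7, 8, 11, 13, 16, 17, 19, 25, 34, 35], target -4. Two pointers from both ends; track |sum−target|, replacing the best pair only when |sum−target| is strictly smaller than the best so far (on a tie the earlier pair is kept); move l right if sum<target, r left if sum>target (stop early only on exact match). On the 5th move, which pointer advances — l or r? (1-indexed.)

l=1 r=17: -15+35=20 d=24 *, r--
l=1 r=16: -15+34=19 d=23 *, r--
l=1 r=15: -15+25=10 d=14 *, r--
l=1 r=14: -15+19=4 d=8 *, r--
l=1 r=13: -15+17=2 d=6 *, r--

r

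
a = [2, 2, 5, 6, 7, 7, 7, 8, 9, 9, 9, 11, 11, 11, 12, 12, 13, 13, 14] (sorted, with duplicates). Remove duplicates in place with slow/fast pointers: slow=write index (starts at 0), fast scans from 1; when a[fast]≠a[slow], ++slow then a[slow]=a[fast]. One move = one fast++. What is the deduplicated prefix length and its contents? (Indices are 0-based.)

length 10; prefix = [2, 5, 6, 7, 8, 9, 11, 12, 13, 14]

slow=0 fast=1: a[fast]=2=a[slow] dup, fast++
slow=0 fast=2: a[fast]=5≠a[slow]=2 write a[1]=5, slow++,fast++
slow=1 fast=3: a[fast]=6≠a[slow]=5 write a[2]=6, slow++,fast++
slow=2 fast=4: a[fast]=7≠a[slow]=6 write a[3]=7, slow++,fast++
slow=3 fast=5: a[fast]=7=a[slow] dup, fast++
slow=3 fast=6: a[fast]=7=a[slow] dup, fast++
slow=3 fast=7: a[fast]=8≠a[slow]=7 write a[4]=8, slow++,fast++
slow=4 fast=8: a[fast]=9≠a[slow]=8 write a[5]=9, slow++,fast++
slow=5 fast=9: a[fast]=9=a[slow] dup, fast++
slow=5 fast=10: a[fast]=9=a[slow] dup, fast++
slow=5 fast=11: a[fast]=11≠a[slow]=9 write a[6]=11, slow++,fast++
slow=6 fast=12: a[fast]=11=a[slow] dup, fast++
slow=6 fast=13: a[fast]=11=a[slow] dup, fast++
slow=6 fast=14: a[fast]=12≠a[slow]=11 write a[7]=12, slow++,fast++
slow=7 fast=15: a[fast]=12=a[slow] dup, fast++
slow=7 fast=16: a[fast]=13≠a[slow]=12 write a[8]=13, slow++,fast++
slow=8 fast=17: a[fast]=13=a[slow] dup, fast++
slow=8 fast=18: a[fast]=14≠a[slow]=13 write a[9]=14, slow++,fast++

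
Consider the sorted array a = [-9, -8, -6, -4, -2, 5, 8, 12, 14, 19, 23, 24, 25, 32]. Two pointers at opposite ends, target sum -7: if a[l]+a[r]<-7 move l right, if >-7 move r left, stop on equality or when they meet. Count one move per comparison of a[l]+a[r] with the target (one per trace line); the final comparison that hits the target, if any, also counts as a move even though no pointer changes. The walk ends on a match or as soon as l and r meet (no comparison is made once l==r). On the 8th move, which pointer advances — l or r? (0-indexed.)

[0,13] -9+32=23 >-7 → r--
[0,12] -9+25=16 >-7 → r--
[0,11] -9+24=15 >-7 → r--
[0,10] -9+23=14 >-7 → r--
[0,9] -9+19=10 >-7 → r--
[0,8] -9+14=5 >-7 → r--
[0,7] -9+12=3 >-7 → r--
[0,6] -9+8=-1 >-7 → r--

r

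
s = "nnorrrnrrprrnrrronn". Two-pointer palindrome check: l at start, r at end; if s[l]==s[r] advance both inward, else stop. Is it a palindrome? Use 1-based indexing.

palindrome

l=1 r=19: 'n'=='n', l++,r--
l=2 r=18: 'n'=='n', l++,r--
l=3 r=17: 'o'=='o', l++,r--
l=4 r=16: 'r'=='r', l++,r--
l=5 r=15: 'r'=='r', l++,r--
l=6 r=14: 'r'=='r', l++,r--
l=7 r=13: 'n'=='n', l++,r--
l=8 r=12: 'r'=='r', l++,r--
l=9 r=11: 'r'=='r', l++,r--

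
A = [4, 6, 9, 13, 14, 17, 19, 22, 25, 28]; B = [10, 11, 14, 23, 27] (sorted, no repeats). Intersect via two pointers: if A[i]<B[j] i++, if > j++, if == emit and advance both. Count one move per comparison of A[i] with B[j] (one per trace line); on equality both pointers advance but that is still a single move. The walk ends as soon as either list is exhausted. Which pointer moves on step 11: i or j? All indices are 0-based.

i=0 j=0: 4<10, i++
i=1 j=0: 6<10, i++
i=2 j=0: 9<10, i++
i=3 j=0: 13>10, j++
i=3 j=1: 13>11, j++
i=3 j=2: 13<14, i++
i=4 j=2: 14==14 emit, i++,j++
i=5 j=3: 17<23, i++
i=6 j=3: 19<23, i++
i=7 j=3: 22<23, i++
i=8 j=3: 25>23, j++

j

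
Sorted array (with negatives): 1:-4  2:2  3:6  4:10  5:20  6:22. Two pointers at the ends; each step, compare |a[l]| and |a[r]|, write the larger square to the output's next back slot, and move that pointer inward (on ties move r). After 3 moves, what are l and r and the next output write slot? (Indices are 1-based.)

l=1, r=3, next write slot=3

l=1 r=6: |-4|<=|22| out[6]=484, r--
l=1 r=5: |-4|<=|20| out[5]=400, r--
l=1 r=4: |-4|<=|10| out[4]=100, r--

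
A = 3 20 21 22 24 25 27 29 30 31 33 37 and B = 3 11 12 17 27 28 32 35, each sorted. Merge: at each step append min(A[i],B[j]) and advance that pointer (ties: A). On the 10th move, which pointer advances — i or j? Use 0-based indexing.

[i=0,j=0] A[i]=3<=B[j]=3 take 3 → i++
[i=1,j=0] A[i]=20>B[j]=3 take 3 → j++
[i=1,j=1] A[i]=20>B[j]=11 take 11 → j++
[i=1,j=2] A[i]=20>B[j]=12 take 12 → j++
[i=1,j=3] A[i]=20>B[j]=17 take 17 → j++
[i=1,j=4] A[i]=20<=B[j]=27 take 20 → i++
[i=2,j=4] A[i]=21<=B[j]=27 take 21 → i++
[i=3,j=4] A[i]=22<=B[j]=27 take 22 → i++
[i=4,j=4] A[i]=24<=B[j]=27 take 24 → i++
[i=5,j=4] A[i]=25<=B[j]=27 take 25 → i++

i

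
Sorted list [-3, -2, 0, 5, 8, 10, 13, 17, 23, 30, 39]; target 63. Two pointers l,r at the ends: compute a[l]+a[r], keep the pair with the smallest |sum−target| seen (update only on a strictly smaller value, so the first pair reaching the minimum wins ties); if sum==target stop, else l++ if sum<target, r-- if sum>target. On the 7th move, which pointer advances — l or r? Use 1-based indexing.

l

[1,11] -3+39=36 d=27 * → l++
[2,11] -2+39=37 d=26 * → l++
[3,11] 0+39=39 d=24 * → l++
[4,11] 5+39=44 d=19 * → l++
[5,11] 8+39=47 d=16 * → l++
[6,11] 10+39=49 d=14 * → l++
[7,11] 13+39=52 d=11 * → l++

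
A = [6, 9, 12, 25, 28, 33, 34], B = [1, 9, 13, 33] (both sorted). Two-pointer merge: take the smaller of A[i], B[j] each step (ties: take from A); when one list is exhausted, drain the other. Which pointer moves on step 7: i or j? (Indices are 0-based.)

i

[i=0,j=0] A[i]=6>B[j]=1 take 1 → j++
[i=0,j=1] A[i]=6<=B[j]=9 take 6 → i++
[i=1,j=1] A[i]=9<=B[j]=9 take 9 → i++
[i=2,j=1] A[i]=12>B[j]=9 take 9 → j++
[i=2,j=2] A[i]=12<=B[j]=13 take 12 → i++
[i=3,j=2] A[i]=25>B[j]=13 take 13 → j++
[i=3,j=3] A[i]=25<=B[j]=33 take 25 → i++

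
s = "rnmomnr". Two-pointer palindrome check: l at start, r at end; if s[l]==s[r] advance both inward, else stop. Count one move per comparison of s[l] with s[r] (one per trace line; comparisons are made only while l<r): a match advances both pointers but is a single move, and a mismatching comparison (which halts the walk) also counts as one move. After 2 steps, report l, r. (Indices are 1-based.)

l=3, r=5

l=1 r=7: 'r'=='r', l++,r--
l=2 r=6: 'n'=='n', l++,r--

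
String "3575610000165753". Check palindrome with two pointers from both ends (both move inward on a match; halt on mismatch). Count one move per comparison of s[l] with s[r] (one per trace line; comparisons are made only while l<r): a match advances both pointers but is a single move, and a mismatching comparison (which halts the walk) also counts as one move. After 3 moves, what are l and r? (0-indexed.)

l=3, r=12

l=0 r=15: '3'=='3', l++,r--
l=1 r=14: '5'=='5', l++,r--
l=2 r=13: '7'=='7', l++,r--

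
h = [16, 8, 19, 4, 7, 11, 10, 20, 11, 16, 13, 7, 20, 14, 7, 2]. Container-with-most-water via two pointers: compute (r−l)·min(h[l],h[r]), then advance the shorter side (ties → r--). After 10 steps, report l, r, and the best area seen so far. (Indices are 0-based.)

[0,15] min(16,2)*15=30 best=30 * → r--
[0,14] min(16,7)*14=98 best=98 * → r--
[0,13] min(16,14)*13=182 best=182 * → r--
[0,12] min(16,20)*12=192 best=192 * → l++
[1,12] min(8,20)*11=88 best=192 → l++
[2,12] min(19,20)*10=190 best=192 → l++
[3,12] min(4,20)*9=36 best=192 → l++
[4,12] min(7,20)*8=56 best=192 → l++
[5,12] min(11,20)*7=77 best=192 → l++
[6,12] min(10,20)*6=60 best=192 → l++

l=7, r=12, best area=192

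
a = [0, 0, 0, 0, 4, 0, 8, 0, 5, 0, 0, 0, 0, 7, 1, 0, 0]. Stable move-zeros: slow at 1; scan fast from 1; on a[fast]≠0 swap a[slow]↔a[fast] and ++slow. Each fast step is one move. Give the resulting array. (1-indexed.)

(s=1,f=1) a[fast]=0 → fast++
(s=1,f=2) a[fast]=0 → fast++
(s=1,f=3) a[fast]=0 → fast++
(s=1,f=4) a[fast]=0 → fast++
(s=1,f=5) a[fast]=4≠0 swap→a[1]=4 → slow++,fast++
(s=2,f=6) a[fast]=0 → fast++
(s=2,f=7) a[fast]=8≠0 swap→a[2]=8 → slow++,fast++
(s=3,f=8) a[fast]=0 → fast++
(s=3,f=9) a[fast]=5≠0 swap→a[3]=5 → slow++,fast++
(s=4,f=10) a[fast]=0 → fast++
(s=4,f=11) a[fast]=0 → fast++
(s=4,f=12) a[fast]=0 → fast++
(s=4,f=13) a[fast]=0 → fast++
(s=4,f=14) a[fast]=7≠0 swap→a[4]=7 → slow++,fast++
(s=5,f=15) a[fast]=1≠0 swap→a[5]=1 → slow++,fast++
(s=6,f=16) a[fast]=0 → fast++
(s=6,f=17) a[fast]=0 → fast++

[4, 8, 5, 7, 1, 0, 0, 0, 0, 0, 0, 0, 0, 0, 0, 0, 0]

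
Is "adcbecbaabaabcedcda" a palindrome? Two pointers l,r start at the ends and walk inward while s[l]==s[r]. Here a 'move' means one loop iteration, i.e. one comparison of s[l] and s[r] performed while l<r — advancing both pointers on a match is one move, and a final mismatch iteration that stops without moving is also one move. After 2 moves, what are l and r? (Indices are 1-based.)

l=3, r=17

[1,19] 'a'=='a' → l++,r--
[2,18] 'd'=='d' → l++,r--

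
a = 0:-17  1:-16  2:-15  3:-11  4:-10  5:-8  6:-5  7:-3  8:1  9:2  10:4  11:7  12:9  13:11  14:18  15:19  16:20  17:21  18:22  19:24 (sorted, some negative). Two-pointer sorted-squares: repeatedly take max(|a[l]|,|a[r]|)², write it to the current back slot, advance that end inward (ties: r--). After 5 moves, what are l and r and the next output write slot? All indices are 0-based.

l=0 r=19: |-17|<=|24| out[19]=576, r--
l=0 r=18: |-17|<=|22| out[18]=484, r--
l=0 r=17: |-17|<=|21| out[17]=441, r--
l=0 r=16: |-17|<=|20| out[16]=400, r--
l=0 r=15: |-17|<=|19| out[15]=361, r--

l=0, r=14, next write slot=14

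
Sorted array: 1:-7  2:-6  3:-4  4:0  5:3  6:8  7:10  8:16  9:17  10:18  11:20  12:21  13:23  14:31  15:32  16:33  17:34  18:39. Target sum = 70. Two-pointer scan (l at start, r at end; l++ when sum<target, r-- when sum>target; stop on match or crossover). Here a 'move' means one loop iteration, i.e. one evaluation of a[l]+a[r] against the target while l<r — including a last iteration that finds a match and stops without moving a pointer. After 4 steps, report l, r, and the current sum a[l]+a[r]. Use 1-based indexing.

[1,18] -7+39=32 <70 → l++
[2,18] -6+39=33 <70 → l++
[3,18] -4+39=35 <70 → l++
[4,18] 0+39=39 <70 → l++

l=5, r=18, sum=42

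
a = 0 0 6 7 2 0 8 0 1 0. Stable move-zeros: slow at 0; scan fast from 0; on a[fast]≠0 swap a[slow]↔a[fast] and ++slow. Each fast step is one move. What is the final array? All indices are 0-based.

[6, 7, 2, 8, 1, 0, 0, 0, 0, 0]

(s=0,f=0) a[fast]=0 → fast++
(s=0,f=1) a[fast]=0 → fast++
(s=0,f=2) a[fast]=6≠0 swap→a[0]=6 → slow++,fast++
(s=1,f=3) a[fast]=7≠0 swap→a[1]=7 → slow++,fast++
(s=2,f=4) a[fast]=2≠0 swap→a[2]=2 → slow++,fast++
(s=3,f=5) a[fast]=0 → fast++
(s=3,f=6) a[fast]=8≠0 swap→a[3]=8 → slow++,fast++
(s=4,f=7) a[fast]=0 → fast++
(s=4,f=8) a[fast]=1≠0 swap→a[4]=1 → slow++,fast++
(s=5,f=9) a[fast]=0 → fast++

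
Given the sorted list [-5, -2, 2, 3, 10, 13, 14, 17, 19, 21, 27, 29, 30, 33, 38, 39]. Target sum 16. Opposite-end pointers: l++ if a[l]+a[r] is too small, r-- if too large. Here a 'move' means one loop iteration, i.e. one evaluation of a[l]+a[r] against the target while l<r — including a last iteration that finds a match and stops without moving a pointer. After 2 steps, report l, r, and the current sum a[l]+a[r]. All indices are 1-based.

l=1 r=16: -5+39=34 >16, r--
l=1 r=15: -5+38=33 >16, r--

l=1, r=14, sum=28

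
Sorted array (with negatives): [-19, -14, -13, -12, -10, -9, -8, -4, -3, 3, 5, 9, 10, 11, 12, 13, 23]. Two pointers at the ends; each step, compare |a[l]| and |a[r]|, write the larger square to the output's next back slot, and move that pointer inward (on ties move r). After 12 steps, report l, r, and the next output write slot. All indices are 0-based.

l=6, r=10, next write slot=4

l=0 r=16: |-19|<=|23| out[16]=529, r--
l=0 r=15: |-19|>|13| out[15]=361, l++
l=1 r=15: |-14|>|13| out[14]=196, l++
l=2 r=15: |-13|<=|13| out[13]=169, r--
l=2 r=14: |-13|>|12| out[12]=169, l++
l=3 r=14: |-12|<=|12| out[11]=144, r--
l=3 r=13: |-12|>|11| out[10]=144, l++
l=4 r=13: |-10|<=|11| out[9]=121, r--
l=4 r=12: |-10|<=|10| out[8]=100, r--
l=4 r=11: |-10|>|9| out[7]=100, l++
l=5 r=11: |-9|<=|9| out[6]=81, r--
l=5 r=10: |-9|>|5| out[5]=81, l++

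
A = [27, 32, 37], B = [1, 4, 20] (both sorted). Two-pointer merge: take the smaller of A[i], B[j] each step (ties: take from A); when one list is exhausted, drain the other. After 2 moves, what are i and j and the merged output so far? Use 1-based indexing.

i=1 j=1: A[i]=27>B[j]=1 take 1, j++
i=1 j=2: A[i]=27>B[j]=4 take 4, j++

i=1, j=3, merged so far=[1, 4]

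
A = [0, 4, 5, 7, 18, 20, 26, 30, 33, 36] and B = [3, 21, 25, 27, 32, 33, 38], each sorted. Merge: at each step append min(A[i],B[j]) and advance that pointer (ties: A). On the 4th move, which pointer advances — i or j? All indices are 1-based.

i

i=1 j=1: A[i]=0<=B[j]=3 take 0, i++
i=2 j=1: A[i]=4>B[j]=3 take 3, j++
i=2 j=2: A[i]=4<=B[j]=21 take 4, i++
i=3 j=2: A[i]=5<=B[j]=21 take 5, i++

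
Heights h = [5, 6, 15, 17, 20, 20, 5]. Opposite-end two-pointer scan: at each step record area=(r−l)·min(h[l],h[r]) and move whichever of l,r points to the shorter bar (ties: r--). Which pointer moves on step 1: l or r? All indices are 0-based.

l=0 r=6: min(5,5)*6=30 best=30 *, r--

r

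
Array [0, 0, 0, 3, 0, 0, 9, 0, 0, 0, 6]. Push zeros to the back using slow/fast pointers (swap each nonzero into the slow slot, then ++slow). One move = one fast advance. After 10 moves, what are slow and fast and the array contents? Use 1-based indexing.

slow=1 fast=1: a[fast]=0, fast++
slow=1 fast=2: a[fast]=0, fast++
slow=1 fast=3: a[fast]=0, fast++
slow=1 fast=4: a[fast]=3≠0 swap→a[1]=3, slow++,fast++
slow=2 fast=5: a[fast]=0, fast++
slow=2 fast=6: a[fast]=0, fast++
slow=2 fast=7: a[fast]=9≠0 swap→a[2]=9, slow++,fast++
slow=3 fast=8: a[fast]=0, fast++
slow=3 fast=9: a[fast]=0, fast++
slow=3 fast=10: a[fast]=0, fast++

slow=3, fast=11, a=[3, 9, 0, 0, 0, 0, 0, 0, 0, 0, 6]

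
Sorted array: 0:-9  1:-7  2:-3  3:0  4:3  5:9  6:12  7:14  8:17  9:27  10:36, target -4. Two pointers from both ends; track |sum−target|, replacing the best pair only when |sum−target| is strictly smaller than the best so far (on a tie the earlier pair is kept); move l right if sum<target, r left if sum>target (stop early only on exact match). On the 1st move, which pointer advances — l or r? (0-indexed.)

[0,10] -9+36=27 d=31 * → r--

r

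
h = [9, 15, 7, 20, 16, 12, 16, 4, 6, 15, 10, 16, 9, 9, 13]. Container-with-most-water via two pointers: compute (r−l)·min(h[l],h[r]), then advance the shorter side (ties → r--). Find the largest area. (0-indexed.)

max area = 169

l=0 r=14: min(9,13)*14=126 best=126 *, l++
l=1 r=14: min(15,13)*13=169 best=169 *, r--
l=1 r=13: min(15,9)*12=108 best=169, r--
l=1 r=12: min(15,9)*11=99 best=169, r--
l=1 r=11: min(15,16)*10=150 best=169, l++
l=2 r=11: min(7,16)*9=63 best=169, l++
l=3 r=11: min(20,16)*8=128 best=169, r--
l=3 r=10: min(20,10)*7=70 best=169, r--
l=3 r=9: min(20,15)*6=90 best=169, r--
l=3 r=8: min(20,6)*5=30 best=169, r--
l=3 r=7: min(20,4)*4=16 best=169, r--
l=3 r=6: min(20,16)*3=48 best=169, r--
l=3 r=5: min(20,12)*2=24 best=169, r--
l=3 r=4: min(20,16)*1=16 best=169, r--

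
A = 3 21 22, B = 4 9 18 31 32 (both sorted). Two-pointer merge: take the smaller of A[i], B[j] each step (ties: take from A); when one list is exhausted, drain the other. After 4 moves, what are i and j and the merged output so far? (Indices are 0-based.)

i=1, j=3, merged so far=[3, 4, 9, 18]

i=0 j=0: A[i]=3<=B[j]=4 take 3, i++
i=1 j=0: A[i]=21>B[j]=4 take 4, j++
i=1 j=1: A[i]=21>B[j]=9 take 9, j++
i=1 j=2: A[i]=21>B[j]=18 take 18, j++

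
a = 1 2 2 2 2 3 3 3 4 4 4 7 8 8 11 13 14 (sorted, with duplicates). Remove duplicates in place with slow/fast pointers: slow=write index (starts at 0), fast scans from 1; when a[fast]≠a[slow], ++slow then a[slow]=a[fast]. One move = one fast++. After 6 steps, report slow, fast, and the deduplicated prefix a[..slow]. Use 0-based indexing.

slow=0 fast=1: a[fast]=2≠a[slow]=1 write a[1]=2, slow++,fast++
slow=1 fast=2: a[fast]=2=a[slow] dup, fast++
slow=1 fast=3: a[fast]=2=a[slow] dup, fast++
slow=1 fast=4: a[fast]=2=a[slow] dup, fast++
slow=1 fast=5: a[fast]=3≠a[slow]=2 write a[2]=3, slow++,fast++
slow=2 fast=6: a[fast]=3=a[slow] dup, fast++

slow=2, fast=7, prefix=[1, 2, 3]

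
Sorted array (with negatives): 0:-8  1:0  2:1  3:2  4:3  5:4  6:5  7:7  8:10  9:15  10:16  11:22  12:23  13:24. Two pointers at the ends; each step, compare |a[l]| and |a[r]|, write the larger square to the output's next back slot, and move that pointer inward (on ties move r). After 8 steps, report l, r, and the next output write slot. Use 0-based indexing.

l=1, r=6, next write slot=5

[0,13] |-8|<=|24| out[13]=576 → r--
[0,12] |-8|<=|23| out[12]=529 → r--
[0,11] |-8|<=|22| out[11]=484 → r--
[0,10] |-8|<=|16| out[10]=256 → r--
[0,9] |-8|<=|15| out[9]=225 → r--
[0,8] |-8|<=|10| out[8]=100 → r--
[0,7] |-8|>|7| out[7]=64 → l++
[1,7] |0|<=|7| out[6]=49 → r--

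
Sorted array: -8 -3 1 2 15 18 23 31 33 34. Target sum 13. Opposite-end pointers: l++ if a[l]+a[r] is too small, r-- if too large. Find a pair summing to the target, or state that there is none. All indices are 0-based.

[0,9] -8+34=26 >13 → r--
[0,8] -8+33=25 >13 → r--
[0,7] -8+31=23 >13 → r--
[0,6] -8+23=15 >13 → r--
[0,5] -8+18=10 <13 → l++
[1,5] -3+18=15 >13 → r--
[1,4] -3+15=12 <13 → l++
[2,4] 1+15=16 >13 → r--
[2,3] 1+2=3 <13 → l++

no pair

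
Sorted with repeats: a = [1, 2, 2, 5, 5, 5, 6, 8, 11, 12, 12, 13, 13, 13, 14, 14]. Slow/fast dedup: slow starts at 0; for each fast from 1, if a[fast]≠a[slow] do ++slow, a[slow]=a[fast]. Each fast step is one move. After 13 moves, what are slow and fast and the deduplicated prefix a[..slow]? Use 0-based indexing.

slow=7, fast=14, prefix=[1, 2, 5, 6, 8, 11, 12, 13]

slow=0 fast=1: a[fast]=2≠a[slow]=1 write a[1]=2, slow++,fast++
slow=1 fast=2: a[fast]=2=a[slow] dup, fast++
slow=1 fast=3: a[fast]=5≠a[slow]=2 write a[2]=5, slow++,fast++
slow=2 fast=4: a[fast]=5=a[slow] dup, fast++
slow=2 fast=5: a[fast]=5=a[slow] dup, fast++
slow=2 fast=6: a[fast]=6≠a[slow]=5 write a[3]=6, slow++,fast++
slow=3 fast=7: a[fast]=8≠a[slow]=6 write a[4]=8, slow++,fast++
slow=4 fast=8: a[fast]=11≠a[slow]=8 write a[5]=11, slow++,fast++
slow=5 fast=9: a[fast]=12≠a[slow]=11 write a[6]=12, slow++,fast++
slow=6 fast=10: a[fast]=12=a[slow] dup, fast++
slow=6 fast=11: a[fast]=13≠a[slow]=12 write a[7]=13, slow++,fast++
slow=7 fast=12: a[fast]=13=a[slow] dup, fast++
slow=7 fast=13: a[fast]=13=a[slow] dup, fast++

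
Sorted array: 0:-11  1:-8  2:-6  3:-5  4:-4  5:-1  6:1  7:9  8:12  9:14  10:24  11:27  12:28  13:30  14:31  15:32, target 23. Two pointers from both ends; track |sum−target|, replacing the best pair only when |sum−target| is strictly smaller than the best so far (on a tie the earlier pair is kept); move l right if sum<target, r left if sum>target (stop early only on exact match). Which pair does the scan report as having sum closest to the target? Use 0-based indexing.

[0,15] -11+32=21 d=2 * → l++
[1,15] -8+32=24 d=1 * → r--
[1,14] -8+31=23 d=0 * → stop

pair (-8, 31) with sum 23 (|Δ|=0)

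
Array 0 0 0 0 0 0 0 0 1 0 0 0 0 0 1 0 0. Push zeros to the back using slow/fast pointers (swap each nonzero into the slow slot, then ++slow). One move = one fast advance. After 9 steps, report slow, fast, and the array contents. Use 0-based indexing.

slow=0 fast=0: a[fast]=0, fast++
slow=0 fast=1: a[fast]=0, fast++
slow=0 fast=2: a[fast]=0, fast++
slow=0 fast=3: a[fast]=0, fast++
slow=0 fast=4: a[fast]=0, fast++
slow=0 fast=5: a[fast]=0, fast++
slow=0 fast=6: a[fast]=0, fast++
slow=0 fast=7: a[fast]=0, fast++
slow=0 fast=8: a[fast]=1≠0 swap→a[0]=1, slow++,fast++

slow=1, fast=9, a=[1, 0, 0, 0, 0, 0, 0, 0, 0, 0, 0, 0, 0, 0, 1, 0, 0]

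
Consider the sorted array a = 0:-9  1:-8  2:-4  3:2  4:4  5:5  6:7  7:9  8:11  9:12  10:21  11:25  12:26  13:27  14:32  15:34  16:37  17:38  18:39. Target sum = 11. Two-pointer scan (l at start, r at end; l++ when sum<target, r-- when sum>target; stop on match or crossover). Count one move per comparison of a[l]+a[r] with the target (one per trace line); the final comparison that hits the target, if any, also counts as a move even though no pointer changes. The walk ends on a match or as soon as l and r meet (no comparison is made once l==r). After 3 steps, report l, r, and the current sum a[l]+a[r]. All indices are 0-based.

l=0 r=18: -9+39=30 >11, r--
l=0 r=17: -9+38=29 >11, r--
l=0 r=16: -9+37=28 >11, r--

l=0, r=15, sum=25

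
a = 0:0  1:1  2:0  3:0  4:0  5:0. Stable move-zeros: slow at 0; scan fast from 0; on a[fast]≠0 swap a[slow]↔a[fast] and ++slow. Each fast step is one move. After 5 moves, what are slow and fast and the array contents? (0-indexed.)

slow=1, fast=5, a=[1, 0, 0, 0, 0, 0]

(s=0,f=0) a[fast]=0 → fast++
(s=0,f=1) a[fast]=1≠0 swap→a[0]=1 → slow++,fast++
(s=1,f=2) a[fast]=0 → fast++
(s=1,f=3) a[fast]=0 → fast++
(s=1,f=4) a[fast]=0 → fast++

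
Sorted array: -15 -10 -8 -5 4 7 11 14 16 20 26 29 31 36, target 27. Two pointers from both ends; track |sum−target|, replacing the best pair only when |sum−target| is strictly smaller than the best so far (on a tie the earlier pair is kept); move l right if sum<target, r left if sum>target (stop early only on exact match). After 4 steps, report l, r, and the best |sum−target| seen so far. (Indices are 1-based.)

l=1 r=14: -15+36=21 d=6 *, l++
l=2 r=14: -10+36=26 d=1 *, l++
l=3 r=14: -8+36=28 d=1, r--
l=3 r=13: -8+31=23 d=4, l++

l=4, r=13, best |Δ|=1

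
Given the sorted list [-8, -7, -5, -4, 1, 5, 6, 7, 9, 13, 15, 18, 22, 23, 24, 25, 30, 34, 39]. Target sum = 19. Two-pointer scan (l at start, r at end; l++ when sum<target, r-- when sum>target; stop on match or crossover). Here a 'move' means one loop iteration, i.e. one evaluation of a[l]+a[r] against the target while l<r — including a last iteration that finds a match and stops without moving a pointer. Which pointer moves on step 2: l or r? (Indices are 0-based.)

r

l=0 r=18: -8+39=31 >19, r--
l=0 r=17: -8+34=26 >19, r--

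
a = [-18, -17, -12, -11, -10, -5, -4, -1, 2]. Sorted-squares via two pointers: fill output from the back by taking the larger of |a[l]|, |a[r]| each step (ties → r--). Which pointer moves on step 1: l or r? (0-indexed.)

l=0 r=8: |-18|>|2| out[8]=324, l++

l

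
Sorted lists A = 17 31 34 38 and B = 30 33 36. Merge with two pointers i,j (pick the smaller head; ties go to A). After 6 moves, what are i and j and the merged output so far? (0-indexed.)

i=3, j=3, merged so far=[17, 30, 31, 33, 34, 36]

i=0 j=0: A[i]=17<=B[j]=30 take 17, i++
i=1 j=0: A[i]=31>B[j]=30 take 30, j++
i=1 j=1: A[i]=31<=B[j]=33 take 31, i++
i=2 j=1: A[i]=34>B[j]=33 take 33, j++
i=2 j=2: A[i]=34<=B[j]=36 take 34, i++
i=3 j=2: A[i]=38>B[j]=36 take 36, j++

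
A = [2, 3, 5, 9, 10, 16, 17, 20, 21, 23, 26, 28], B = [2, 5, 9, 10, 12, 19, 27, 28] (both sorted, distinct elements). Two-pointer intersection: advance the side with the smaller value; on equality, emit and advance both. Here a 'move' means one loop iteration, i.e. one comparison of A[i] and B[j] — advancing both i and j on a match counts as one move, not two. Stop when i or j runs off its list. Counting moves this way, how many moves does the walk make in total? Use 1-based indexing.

15 moves

i=1 j=1: 2==2 emit, i++,j++
i=2 j=2: 3<5, i++
i=3 j=2: 5==5 emit, i++,j++
i=4 j=3: 9==9 emit, i++,j++
i=5 j=4: 10==10 emit, i++,j++
i=6 j=5: 16>12, j++
i=6 j=6: 16<19, i++
i=7 j=6: 17<19, i++
i=8 j=6: 20>19, j++
i=8 j=7: 20<27, i++
i=9 j=7: 21<27, i++
i=10 j=7: 23<27, i++
i=11 j=7: 26<27, i++
i=12 j=7: 28>27, j++
i=12 j=8: 28==28 emit, i++,j++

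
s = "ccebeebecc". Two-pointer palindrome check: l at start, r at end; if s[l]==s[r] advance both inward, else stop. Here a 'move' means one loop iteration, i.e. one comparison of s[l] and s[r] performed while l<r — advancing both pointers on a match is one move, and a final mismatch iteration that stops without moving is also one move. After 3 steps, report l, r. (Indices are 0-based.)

l=3, r=6

[0,9] 'c'=='c' → l++,r--
[1,8] 'c'=='c' → l++,r--
[2,7] 'e'=='e' → l++,r--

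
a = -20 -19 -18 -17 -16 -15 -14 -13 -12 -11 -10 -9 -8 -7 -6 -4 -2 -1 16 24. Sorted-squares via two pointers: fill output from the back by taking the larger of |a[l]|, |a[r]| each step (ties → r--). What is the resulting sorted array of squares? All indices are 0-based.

[1, 4, 16, 36, 49, 64, 81, 100, 121, 144, 169, 196, 225, 256, 256, 289, 324, 361, 400, 576]

l=0 r=19: |-20|<=|24| out[19]=576, r--
l=0 r=18: |-20|>|16| out[18]=400, l++
l=1 r=18: |-19|>|16| out[17]=361, l++
l=2 r=18: |-18|>|16| out[16]=324, l++
l=3 r=18: |-17|>|16| out[15]=289, l++
l=4 r=18: |-16|<=|16| out[14]=256, r--
l=4 r=17: |-16|>|-1| out[13]=256, l++
l=5 r=17: |-15|>|-1| out[12]=225, l++
l=6 r=17: |-14|>|-1| out[11]=196, l++
l=7 r=17: |-13|>|-1| out[10]=169, l++
l=8 r=17: |-12|>|-1| out[9]=144, l++
l=9 r=17: |-11|>|-1| out[8]=121, l++
l=10 r=17: |-10|>|-1| out[7]=100, l++
l=11 r=17: |-9|>|-1| out[6]=81, l++
l=12 r=17: |-8|>|-1| out[5]=64, l++
l=13 r=17: |-7|>|-1| out[4]=49, l++
l=14 r=17: |-6|>|-1| out[3]=36, l++
l=15 r=17: |-4|>|-1| out[2]=16, l++
l=16 r=17: |-2|>|-1| out[1]=4, l++
l=17 r=17: |-1|<=|-1| out[0]=1, r--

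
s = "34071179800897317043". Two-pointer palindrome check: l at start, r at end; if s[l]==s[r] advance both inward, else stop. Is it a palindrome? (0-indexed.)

l=0 r=19: '3'=='3', l++,r--
l=1 r=18: '4'=='4', l++,r--
l=2 r=17: '0'=='0', l++,r--
l=3 r=16: '7'=='7', l++,r--
l=4 r=15: '1'=='1', l++,r--
l=5 r=14: '1'!='3', stop

not a palindrome (mismatch at 5,14)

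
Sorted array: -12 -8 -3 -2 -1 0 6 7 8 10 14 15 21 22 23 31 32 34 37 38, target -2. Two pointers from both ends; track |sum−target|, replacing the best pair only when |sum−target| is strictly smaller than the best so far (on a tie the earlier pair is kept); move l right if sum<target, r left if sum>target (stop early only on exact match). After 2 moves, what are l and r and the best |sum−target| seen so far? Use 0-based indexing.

l=0 r=19: -12+38=26 d=28 *, r--
l=0 r=18: -12+37=25 d=27 *, r--

l=0, r=17, best |Δ|=27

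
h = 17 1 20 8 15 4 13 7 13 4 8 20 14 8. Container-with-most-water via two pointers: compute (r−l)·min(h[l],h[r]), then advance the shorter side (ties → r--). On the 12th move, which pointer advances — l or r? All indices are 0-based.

r

[0,13] min(17,8)*13=104 best=104 * → r--
[0,12] min(17,14)*12=168 best=168 * → r--
[0,11] min(17,20)*11=187 best=187 * → l++
[1,11] min(1,20)*10=10 best=187 → l++
[2,11] min(20,20)*9=180 best=187 → r--
[2,10] min(20,8)*8=64 best=187 → r--
[2,9] min(20,4)*7=28 best=187 → r--
[2,8] min(20,13)*6=78 best=187 → r--
[2,7] min(20,7)*5=35 best=187 → r--
[2,6] min(20,13)*4=52 best=187 → r--
[2,5] min(20,4)*3=12 best=187 → r--
[2,4] min(20,15)*2=30 best=187 → r--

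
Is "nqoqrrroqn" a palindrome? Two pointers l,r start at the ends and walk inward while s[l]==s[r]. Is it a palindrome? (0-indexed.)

l=0 r=9: 'n'=='n', l++,r--
l=1 r=8: 'q'=='q', l++,r--
l=2 r=7: 'o'=='o', l++,r--
l=3 r=6: 'q'!='r', stop

not a palindrome (mismatch at 3,6)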